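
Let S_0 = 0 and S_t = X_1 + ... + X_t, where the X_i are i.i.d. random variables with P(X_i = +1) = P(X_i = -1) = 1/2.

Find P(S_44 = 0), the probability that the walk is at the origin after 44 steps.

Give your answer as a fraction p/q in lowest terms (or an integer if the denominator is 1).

Answer: 263012370465/2199023255552

Derivation:
To return to 0 after 44 steps: need exactly 22 steps of +1 and 22 of -1.
Favorable paths: C(44,22) = 2104098963720
Total paths: 2^44 = 17592186044416
P = 2104098963720/17592186044416 = 263012370465/2199023255552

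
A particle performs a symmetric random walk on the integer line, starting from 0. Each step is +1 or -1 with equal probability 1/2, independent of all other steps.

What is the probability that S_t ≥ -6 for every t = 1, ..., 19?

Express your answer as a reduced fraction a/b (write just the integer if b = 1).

Answer: 115957/131072

Derivation:
Let f(t,s) = #length-t paths at position s with S_1..S_t all ≥ -6.
f(t,s) = f(t-1,s-1) + f(t-1,s+1) for s ≥ -6; f(t,s) = 0 for s < -6.
t=0: f(0,0)=1
t=1: f(1,-1)=1 f(1,1)=1
t=2: f(2,-2)=1 f(2,0)=2 f(2,2)=1
t=3: f(3,-3)=1 f(3,-1)=3 f(3,1)=3 f(3,3)=1
t=4: f(4,-4)=1 f(4,-2)=4 f(4,0)=6 f(4,2)=4 f(4,4)=1
t=5: f(5,-5)=1 f(5,-3)=5 f(5,-1)=10 f(5,1)=10 f(5,3)=5 f(5,5)=1
t=6: f(6,-6)=1 f(6,-4)=6 f(6,-2)=15 f(6,0)=20 f(6,2)=15 f(6,4)=6 f(6,6)=1
t=7: f(7,-5)=7 f(7,-3)=21 f(7,-1)=35 f(7,1)=35 f(7,3)=21 f(7,5)=7 f(7,7)=1
t=8: f(8,-6)=7 f(8,-4)=28 f(8,-2)=56 f(8,0)=70 f(8,2)=56 f(8,4)=28 f(8,6)=8 f(8,8)=1
t=9: f(9,-5)=35 f(9,-3)=84 f(9,-1)=126 f(9,1)=126 f(9,3)=84 f(9,5)=36 f(9,7)=9 f(9,9)=1
t=10: f(10,-6)=35 f(10,-4)=119 f(10,-2)=210 f(10,0)=252 f(10,2)=210 f(10,4)=120 f(10,6)=45 f(10,8)=10 f(10,10)=1
t=11: f(11,-5)=154 f(11,-3)=329 f(11,-1)=462 f(11,1)=462 f(11,3)=330 f(11,5)=165 f(11,7)=55 f(11,9)=11 f(11,11)=1
t=12: f(12,-6)=154 f(12,-4)=483 f(12,-2)=791 f(12,0)=924 f(12,2)=792 f(12,4)=495 f(12,6)=220 f(12,8)=66 f(12,10)=12 f(12,12)=1
t=13: f(13,-5)=637 f(13,-3)=1274 f(13,-1)=1715 f(13,1)=1716 f(13,3)=1287 f(13,5)=715 f(13,7)=286 f(13,9)=78 f(13,11)=13 f(13,13)=1
t=14: f(14,-6)=637 f(14,-4)=1911 f(14,-2)=2989 f(14,0)=3431 f(14,2)=3003 f(14,4)=2002 f(14,6)=1001 f(14,8)=364 f(14,10)=91 f(14,12)=14 f(14,14)=1
t=15: f(15,-5)=2548 f(15,-3)=4900 f(15,-1)=6420 f(15,1)=6434 f(15,3)=5005 f(15,5)=3003 f(15,7)=1365 f(15,9)=455 f(15,11)=105 f(15,13)=15 f(15,15)=1
t=16: f(16,-6)=2548 f(16,-4)=7448 f(16,-2)=11320 f(16,0)=12854 f(16,2)=11439 f(16,4)=8008 f(16,6)=4368 f(16,8)=1820 f(16,10)=560 f(16,12)=120 f(16,14)=16 f(16,16)=1
t=17: f(17,-5)=9996 f(17,-3)=18768 f(17,-1)=24174 f(17,1)=24293 f(17,3)=19447 f(17,5)=12376 f(17,7)=6188 f(17,9)=2380 f(17,11)=680 f(17,13)=136 f(17,15)=17 f(17,17)=1
t=18: f(18,-6)=9996 f(18,-4)=28764 f(18,-2)=42942 f(18,0)=48467 f(18,2)=43740 f(18,4)=31823 f(18,6)=18564 f(18,8)=8568 f(18,10)=3060 f(18,12)=816 f(18,14)=153 f(18,16)=18 f(18,18)=1
t=19: f(19,-5)=38760 f(19,-3)=71706 f(19,-1)=91409 f(19,1)=92207 f(19,3)=75563 f(19,5)=50387 f(19,7)=27132 f(19,9)=11628 f(19,11)=3876 f(19,13)=969 f(19,15)=171 f(19,17)=19 f(19,19)=1
Σ_s f(19,s) = 463828
P = 463828/524288 = 115957/131072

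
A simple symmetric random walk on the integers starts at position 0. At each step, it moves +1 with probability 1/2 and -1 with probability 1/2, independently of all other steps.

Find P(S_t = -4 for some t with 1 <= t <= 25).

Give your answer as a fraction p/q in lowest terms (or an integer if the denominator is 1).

Answer: 1779879/4194304

Derivation:
Count via complement. Let g(t,s) = #length-t paths at position s with S_1..S_t all ≠ -4.
g(t,s) = g(t-1,s-1) + g(t-1,s+1) for s ≠ -4; g(t,-4) = 0.
t=0: g(0,0)=1
t=1: g(1,-1)=1 g(1,1)=1
t=2: g(2,-2)=1 g(2,0)=2 g(2,2)=1
t=3: g(3,-3)=1 g(3,-1)=3 g(3,1)=3 g(3,3)=1
t=4: g(4,-2)=4 g(4,0)=6 g(4,2)=4 g(4,4)=1
t=5: g(5,-3)=4 g(5,-1)=10 g(5,1)=10 g(5,3)=5 g(5,5)=1
t=6: g(6,-2)=14 g(6,0)=20 g(6,2)=15 g(6,4)=6 g(6,6)=1
t=7: g(7,-3)=14 g(7,-1)=34 g(7,1)=35 g(7,3)=21 g(7,5)=7 g(7,7)=1
t=8: g(8,-2)=48 g(8,0)=69 g(8,2)=56 g(8,4)=28 g(8,6)=8 g(8,8)=1
t=9: g(9,-3)=48 g(9,-1)=117 g(9,1)=125 g(9,3)=84 g(9,5)=36 g(9,7)=9 g(9,9)=1
t=10: g(10,-2)=165 g(10,0)=242 g(10,2)=209 g(10,4)=120 g(10,6)=45 g(10,8)=10 g(10,10)=1
t=11: g(11,-3)=165 g(11,-1)=407 g(11,1)=451 g(11,3)=329 g(11,5)=165 g(11,7)=55 g(11,9)=11 g(11,11)=1
t=12: g(12,-2)=572 g(12,0)=858 g(12,2)=780 g(12,4)=494 g(12,6)=220 g(12,8)=66 g(12,10)=12 g(12,12)=1
t=13: g(13,-3)=572 g(13,-1)=1430 g(13,1)=1638 g(13,3)=1274 g(13,5)=714 g(13,7)=286 g(13,9)=78 g(13,11)=13 g(13,13)=1
t=14: g(14,-2)=2002 g(14,0)=3068 g(14,2)=2912 g(14,4)=1988 g(14,6)=1000 g(14,8)=364 g(14,10)=91 g(14,12)=14 g(14,14)=1
t=15: g(15,-3)=2002 g(15,-1)=5070 g(15,1)=5980 g(15,3)=4900 g(15,5)=2988 g(15,7)=1364 g(15,9)=455 g(15,11)=105 g(15,13)=15 g(15,15)=1
t=16: g(16,-2)=7072 g(16,0)=11050 g(16,2)=10880 g(16,4)=7888 g(16,6)=4352 g(16,8)=1819 g(16,10)=560 g(16,12)=120 g(16,14)=16 g(16,16)=1
t=17: g(17,-3)=7072 g(17,-1)=18122 g(17,1)=21930 g(17,3)=18768 g(17,5)=12240 g(17,7)=6171 g(17,9)=2379 g(17,11)=680 g(17,13)=136 g(17,15)=17 g(17,17)=1
t=18: g(18,-2)=25194 g(18,0)=40052 g(18,2)=40698 g(18,4)=31008 g(18,6)=18411 g(18,8)=8550 g(18,10)=3059 g(18,12)=816 g(18,14)=153 g(18,16)=18 g(18,18)=1
t=19: g(19,-3)=25194 g(19,-1)=65246 g(19,1)=80750 g(19,3)=71706 g(19,5)=49419 g(19,7)=26961 g(19,9)=11609 g(19,11)=3875 g(19,13)=969 g(19,15)=171 g(19,17)=19 g(19,19)=1
t=20: g(20,-2)=90440 g(20,0)=145996 g(20,2)=152456 g(20,4)=121125 g(20,6)=76380 g(20,8)=38570 g(20,10)=15484 g(20,12)=4844 g(20,14)=1140 g(20,16)=190 g(20,18)=20 g(20,20)=1
t=21: g(21,-3)=90440 g(21,-1)=236436 g(21,1)=298452 g(21,3)=273581 g(21,5)=197505 g(21,7)=114950 g(21,9)=54054 g(21,11)=20328 g(21,13)=5984 g(21,15)=1330 g(21,17)=210 g(21,19)=21 g(21,21)=1
t=22: g(22,-2)=326876 g(22,0)=534888 g(22,2)=572033 g(22,4)=471086 g(22,6)=312455 g(22,8)=169004 g(22,10)=74382 g(22,12)=26312 g(22,14)=7314 g(22,16)=1540 g(22,18)=231 g(22,20)=22 g(22,22)=1
t=23: g(23,-3)=326876 g(23,-1)=861764 g(23,1)=1106921 g(23,3)=1043119 g(23,5)=783541 g(23,7)=481459 g(23,9)=243386 g(23,11)=100694 g(23,13)=33626 g(23,15)=8854 g(23,17)=1771 g(23,19)=253 g(23,21)=23 g(23,23)=1
t=24: g(24,-2)=1188640 g(24,0)=1968685 g(24,2)=2150040 g(24,4)=1826660 g(24,6)=1265000 g(24,8)=724845 g(24,10)=344080 g(24,12)=134320 g(24,14)=42480 g(24,16)=10625 g(24,18)=2024 g(24,20)=276 g(24,22)=24 g(24,24)=1
t=25: g(25,-3)=1188640 g(25,-1)=3157325 g(25,1)=4118725 g(25,3)=3976700 g(25,5)=3091660 g(25,7)=1989845 g(25,9)=1068925 g(25,11)=478400 g(25,13)=176800 g(25,15)=53105 g(25,17)=12649 g(25,19)=2300 g(25,21)=300 g(25,23)=25 g(25,25)=1
Paths never hitting -4: Σ_s g(25,s) = 19315400
Paths hitting -4: 2^25 - 19315400 = 14239032
P = 14239032/33554432 = 1779879/4194304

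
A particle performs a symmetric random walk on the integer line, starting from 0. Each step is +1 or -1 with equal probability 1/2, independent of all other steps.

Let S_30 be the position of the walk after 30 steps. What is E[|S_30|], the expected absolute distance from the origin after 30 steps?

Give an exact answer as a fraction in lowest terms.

Answer: 145422675/33554432

Derivation:
S_30 takes values m ≡ 0 (mod 2) with |m| ≤ 30; P(S_30=m) = C(30,(30+m)/2)/2^30.
Total paths: 2^30 = 1073741824
Distribution: P(S=-30)=1/1073741824, P(S=-28)=30/1073741824, P(S=-26)=435/1073741824, P(S=-24)=4060/1073741824, P(S=-22)=27405/1073741824, P(S=-20)=142506/1073741824, P(S=-18)=593775/1073741824, P(S=-16)=2035800/1073741824, P(S=-14)=5852925/1073741824, P(S=-12)=14307150/1073741824, P(S=-10)=30045015/1073741824, P(S=-8)=54627300/1073741824, P(S=-6)=86493225/1073741824, P(S=-4)=119759850/1073741824, P(S=-2)=145422675/1073741824, P(S=0)=155117520/1073741824, P(S=2)=145422675/1073741824, P(S=4)=119759850/1073741824, P(S=6)=86493225/1073741824, P(S=8)=54627300/1073741824, P(S=10)=30045015/1073741824, P(S=12)=14307150/1073741824, P(S=14)=5852925/1073741824, P(S=16)=2035800/1073741824, P(S=18)=593775/1073741824, P(S=20)=142506/1073741824, P(S=22)=27405/1073741824, P(S=24)=4060/1073741824, P(S=26)=435/1073741824, P(S=28)=30/1073741824, P(S=30)=1/1073741824
E[|S_30|] = Σ_m |m|·P(S_30=m) = 4653525600/1073741824 = 145422675/33554432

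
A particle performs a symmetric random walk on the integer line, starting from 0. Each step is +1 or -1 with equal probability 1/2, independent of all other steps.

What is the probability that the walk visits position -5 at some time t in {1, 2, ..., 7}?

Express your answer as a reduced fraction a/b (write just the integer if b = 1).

Answer: 9/128

Derivation:
Count via complement. Let g(t,s) = #length-t paths at position s with S_1..S_t all ≠ -5.
g(t,s) = g(t-1,s-1) + g(t-1,s+1) for s ≠ -5; g(t,-5) = 0.
t=0: g(0,0)=1
t=1: g(1,-1)=1 g(1,1)=1
t=2: g(2,-2)=1 g(2,0)=2 g(2,2)=1
t=3: g(3,-3)=1 g(3,-1)=3 g(3,1)=3 g(3,3)=1
t=4: g(4,-4)=1 g(4,-2)=4 g(4,0)=6 g(4,2)=4 g(4,4)=1
t=5: g(5,-3)=5 g(5,-1)=10 g(5,1)=10 g(5,3)=5 g(5,5)=1
t=6: g(6,-4)=5 g(6,-2)=15 g(6,0)=20 g(6,2)=15 g(6,4)=6 g(6,6)=1
t=7: g(7,-3)=20 g(7,-1)=35 g(7,1)=35 g(7,3)=21 g(7,5)=7 g(7,7)=1
Paths never hitting -5: Σ_s g(7,s) = 119
Paths hitting -5: 2^7 - 119 = 9
P = 9/128 = 9/128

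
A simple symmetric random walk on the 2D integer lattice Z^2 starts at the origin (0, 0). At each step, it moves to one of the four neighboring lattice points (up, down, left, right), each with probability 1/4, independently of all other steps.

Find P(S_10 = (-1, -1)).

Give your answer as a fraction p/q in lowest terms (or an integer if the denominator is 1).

Let h be the number of horizontal steps (so 10-h are vertical). To end at (-1,-1) need (h-1)/2 right-steps and ((10-h)-1)/2 up-steps.
Sum over h with 1 ≤ h ≤ 9, h ≡ 1 (mod 2), 10-h ≡ 1 (mod 2):
h=1: C(10,1)·C(1,0)·C(9,4) = 10·1·126 = 1260
h=3: C(10,3)·C(3,1)·C(7,3) = 120·3·35 = 12600
h=5: C(10,5)·C(5,2)·C(5,2) = 252·10·10 = 25200
h=7: C(10,7)·C(7,3)·C(3,1) = 120·35·3 = 12600
h=9: C(10,9)·C(9,4)·C(1,0) = 10·126·1 = 1260
Total favorable: 52920
Total paths: 4^10 = 1048576
P = 52920/1048576 = 6615/131072

Answer: 6615/131072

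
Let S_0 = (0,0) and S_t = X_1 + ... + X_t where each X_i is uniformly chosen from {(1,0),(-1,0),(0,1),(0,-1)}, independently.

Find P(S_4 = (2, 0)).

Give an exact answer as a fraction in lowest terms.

Answer: 1/16

Derivation:
Let h be the number of horizontal steps (so 4-h are vertical). To end at (2,0) need (h+2)/2 right-steps and ((4-h)+0)/2 up-steps.
Sum over h with 2 ≤ h ≤ 4, h ≡ 0 (mod 2), 4-h ≡ 0 (mod 2):
h=2: C(4,2)·C(2,2)·C(2,1) = 6·1·2 = 12
h=4: C(4,4)·C(4,3)·C(0,0) = 1·4·1 = 4
Total favorable: 16
Total paths: 4^4 = 256
P = 16/256 = 1/16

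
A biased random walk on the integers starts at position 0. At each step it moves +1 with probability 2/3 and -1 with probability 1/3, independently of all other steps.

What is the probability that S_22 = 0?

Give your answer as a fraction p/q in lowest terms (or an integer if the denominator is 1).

To be at 0 after 22 steps: need exactly 11 steps of +1 and 11 of -1.
Number of such sequences: C(22,11) = 705432
Each has probability (2/3)^11 · (1/3)^11 = 2048/31381059609
P = 705432 · 2048/31381059609 = 481574912/10460353203

Answer: 481574912/10460353203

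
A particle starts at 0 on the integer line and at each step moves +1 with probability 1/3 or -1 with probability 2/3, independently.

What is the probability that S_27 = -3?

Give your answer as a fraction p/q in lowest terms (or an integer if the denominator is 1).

Answer: 63292702720/847288609443

Derivation:
To reach position -3 after 27 steps: need 12 steps of +1 and 15 steps of -1.
Number of such sequences: C(27,12) = 17383860
Each has probability (1/3)^12 · (2/3)^15 = 32768/7625597484987
P = 17383860 · 32768/7625597484987 = 63292702720/847288609443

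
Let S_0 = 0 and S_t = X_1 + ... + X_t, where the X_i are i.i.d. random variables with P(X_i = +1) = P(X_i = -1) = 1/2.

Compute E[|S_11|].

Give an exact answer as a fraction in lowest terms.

S_11 takes values m ≡ 1 (mod 2) with |m| ≤ 11; P(S_11=m) = C(11,(11+m)/2)/2^11.
Total paths: 2^11 = 2048
Distribution: P(S=-11)=1/2048, P(S=-9)=11/2048, P(S=-7)=55/2048, P(S=-5)=165/2048, P(S=-3)=330/2048, P(S=-1)=462/2048, P(S=1)=462/2048, P(S=3)=330/2048, P(S=5)=165/2048, P(S=7)=55/2048, P(S=9)=11/2048, P(S=11)=1/2048
E[|S_11|] = Σ_m |m|·P(S_11=m) = 5544/2048 = 693/256

Answer: 693/256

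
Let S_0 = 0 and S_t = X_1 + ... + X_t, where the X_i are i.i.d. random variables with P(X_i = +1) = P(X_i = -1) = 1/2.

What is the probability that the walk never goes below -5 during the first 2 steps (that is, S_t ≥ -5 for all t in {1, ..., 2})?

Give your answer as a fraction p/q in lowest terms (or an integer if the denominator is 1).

Let f(t,s) = #length-t paths at position s with S_1..S_t all ≥ -5.
f(t,s) = f(t-1,s-1) + f(t-1,s+1) for s ≥ -5; f(t,s) = 0 for s < -5.
t=0: f(0,0)=1
t=1: f(1,-1)=1 f(1,1)=1
t=2: f(2,-2)=1 f(2,0)=2 f(2,2)=1
Σ_s f(2,s) = 4
P = 4/4 = 1

Answer: 1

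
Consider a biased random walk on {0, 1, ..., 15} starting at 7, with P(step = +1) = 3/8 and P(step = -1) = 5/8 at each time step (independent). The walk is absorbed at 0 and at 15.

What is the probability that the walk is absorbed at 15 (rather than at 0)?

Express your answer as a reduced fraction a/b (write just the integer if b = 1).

Answer: 249114609/15251614609

Derivation:
Biased walk: p = 3/8, q = 5/8, r = q/p = 5/3
Gambler's ruin: P(hit 15 before 0 | start at 7) = (1 - r^a)/(1 - r^N)
r^7 = 78125/2187; r^15 = 30517578125/14348907
P = (1 - 78125/2187) / (1 - 30517578125/14348907) = -75938/2187 / -30503229218/14348907 = 249114609/15251614609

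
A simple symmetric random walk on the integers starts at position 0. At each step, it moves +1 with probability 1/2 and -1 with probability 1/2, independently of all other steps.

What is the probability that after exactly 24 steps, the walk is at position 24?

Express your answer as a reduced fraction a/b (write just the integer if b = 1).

Answer: 1/16777216

Derivation:
To reach position 24 after 24 steps: need 24 steps of +1 and 0 of -1.
Favorable paths: C(24,24) = 1
Total paths: 2^24 = 16777216
P = 1/16777216 = 1/16777216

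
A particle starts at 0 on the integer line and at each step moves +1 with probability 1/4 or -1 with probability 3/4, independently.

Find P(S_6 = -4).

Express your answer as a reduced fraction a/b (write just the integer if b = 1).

Answer: 729/2048

Derivation:
To reach position -4 after 6 steps: need 1 step of +1 and 5 steps of -1.
Number of such sequences: C(6,1) = 6
Each has probability (1/4)^1 · (3/4)^5 = 243/4096
P = 6 · 243/4096 = 729/2048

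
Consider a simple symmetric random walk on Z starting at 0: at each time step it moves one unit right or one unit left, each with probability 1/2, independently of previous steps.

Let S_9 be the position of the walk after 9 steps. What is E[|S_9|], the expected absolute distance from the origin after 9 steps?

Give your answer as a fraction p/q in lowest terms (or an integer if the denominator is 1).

S_9 takes values m ≡ 1 (mod 2) with |m| ≤ 9; P(S_9=m) = C(9,(9+m)/2)/2^9.
Total paths: 2^9 = 512
Distribution: P(S=-9)=1/512, P(S=-7)=9/512, P(S=-5)=36/512, P(S=-3)=84/512, P(S=-1)=126/512, P(S=1)=126/512, P(S=3)=84/512, P(S=5)=36/512, P(S=7)=9/512, P(S=9)=1/512
E[|S_9|] = Σ_m |m|·P(S_9=m) = 1260/512 = 315/128

Answer: 315/128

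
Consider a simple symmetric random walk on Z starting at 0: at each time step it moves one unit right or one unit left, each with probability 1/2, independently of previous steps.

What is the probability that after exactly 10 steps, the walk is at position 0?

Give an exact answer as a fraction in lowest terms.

Answer: 63/256

Derivation:
To reach position 0 after 10 steps: need 5 steps of +1 and 5 of -1.
Favorable paths: C(10,5) = 252
Total paths: 2^10 = 1024
P = 252/1024 = 63/256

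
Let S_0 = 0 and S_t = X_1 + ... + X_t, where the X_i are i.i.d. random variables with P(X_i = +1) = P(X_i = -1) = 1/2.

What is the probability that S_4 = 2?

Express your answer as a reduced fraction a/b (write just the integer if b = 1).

Answer: 1/4

Derivation:
To reach position 2 after 4 steps: need 3 steps of +1 and 1 of -1.
Favorable paths: C(4,3) = 4
Total paths: 2^4 = 16
P = 4/16 = 1/4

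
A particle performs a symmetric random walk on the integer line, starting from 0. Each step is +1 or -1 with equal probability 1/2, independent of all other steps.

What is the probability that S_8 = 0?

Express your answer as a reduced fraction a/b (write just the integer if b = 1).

To return to 0 after 8 steps: need exactly 4 steps of +1 and 4 of -1.
Favorable paths: C(8,4) = 70
Total paths: 2^8 = 256
P = 70/256 = 35/128

Answer: 35/128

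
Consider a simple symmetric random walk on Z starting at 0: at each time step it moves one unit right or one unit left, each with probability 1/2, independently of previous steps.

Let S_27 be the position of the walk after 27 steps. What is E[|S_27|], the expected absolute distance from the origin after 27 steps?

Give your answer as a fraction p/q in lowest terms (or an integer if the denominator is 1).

Answer: 35102025/8388608

Derivation:
S_27 takes values m ≡ 1 (mod 2) with |m| ≤ 27; P(S_27=m) = C(27,(27+m)/2)/2^27.
Total paths: 2^27 = 134217728
Distribution: P(S=-27)=1/134217728, P(S=-25)=27/134217728, P(S=-23)=351/134217728, P(S=-21)=2925/134217728, P(S=-19)=17550/134217728, P(S=-17)=80730/134217728, P(S=-15)=296010/134217728, P(S=-13)=888030/134217728, P(S=-11)=2220075/134217728, P(S=-9)=4686825/134217728, P(S=-7)=8436285/134217728, P(S=-5)=13037895/134217728, P(S=-3)=17383860/134217728, P(S=-1)=20058300/134217728, P(S=1)=20058300/134217728, P(S=3)=17383860/134217728, P(S=5)=13037895/134217728, P(S=7)=8436285/134217728, P(S=9)=4686825/134217728, P(S=11)=2220075/134217728, P(S=13)=888030/134217728, P(S=15)=296010/134217728, P(S=17)=80730/134217728, P(S=19)=17550/134217728, P(S=21)=2925/134217728, P(S=23)=351/134217728, P(S=25)=27/134217728, P(S=27)=1/134217728
E[|S_27|] = Σ_m |m|·P(S_27=m) = 561632400/134217728 = 35102025/8388608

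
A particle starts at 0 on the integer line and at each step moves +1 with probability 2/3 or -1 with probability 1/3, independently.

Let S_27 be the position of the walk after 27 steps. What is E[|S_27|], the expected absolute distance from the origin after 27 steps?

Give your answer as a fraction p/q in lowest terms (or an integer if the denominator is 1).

Answer: 862142190941/94143178827

Derivation:
S_27 takes values m ≡ 1 (mod 2) with |m| ≤ 27; P(S_27=m) = C(27,(27+m)/2) · (2/3)^((27+m)/2) · (1/3)^((27-m)/2).
Distribution: P(S=-27)=1/7625597484987, P(S=-25)=2/282429536481, P(S=-23)=52/282429536481, P(S=-21)=2600/847288609443, P(S=-19)=10400/282429536481, P(S=-17)=95680/282429536481, P(S=-15)=2104960/847288609443, P(S=-13)=4209920/282429536481, P(S=-11)=21049600/282429536481, P(S=-9)=799884800/2541865828329, P(S=-7)=319953920/282429536481, P(S=-5)=988948480/282429536481, P(S=-3)=7911587840/847288609443, P(S=-1)=6085836800/282429536481, P(S=1)=12171673600/282429536481, P(S=3)=63292702720/847288609443, P(S=5)=31646351360/282429536481, P(S=7)=40954101760/282429536481, P(S=9)=409541017600/2541865828329, P(S=11)=43109580800/282429536481, P(S=13)=34487664640/282429536481, P(S=15)=68975329280/847288609443, P(S=17)=12540968960/282429536481, P(S=19)=5452595200/282429536481, P(S=21)=5452595200/847288609443, P(S=23)=436207616/282429536481, P(S=25)=67108864/282429536481, P(S=27)=134217728/7625597484987
E[|S_27|] = Σ_m |m|·P(S_27=m) = 862142190941/94143178827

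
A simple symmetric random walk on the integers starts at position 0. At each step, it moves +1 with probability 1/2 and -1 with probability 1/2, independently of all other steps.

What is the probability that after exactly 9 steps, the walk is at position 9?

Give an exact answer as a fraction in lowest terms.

Answer: 1/512

Derivation:
To reach position 9 after 9 steps: need 9 steps of +1 and 0 of -1.
Favorable paths: C(9,9) = 1
Total paths: 2^9 = 512
P = 1/512 = 1/512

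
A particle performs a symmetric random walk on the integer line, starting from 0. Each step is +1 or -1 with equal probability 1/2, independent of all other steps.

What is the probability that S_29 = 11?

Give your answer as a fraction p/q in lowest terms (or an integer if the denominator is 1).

Answer: 10015005/536870912

Derivation:
To reach position 11 after 29 steps: need 20 steps of +1 and 9 of -1.
Favorable paths: C(29,20) = 10015005
Total paths: 2^29 = 536870912
P = 10015005/536870912 = 10015005/536870912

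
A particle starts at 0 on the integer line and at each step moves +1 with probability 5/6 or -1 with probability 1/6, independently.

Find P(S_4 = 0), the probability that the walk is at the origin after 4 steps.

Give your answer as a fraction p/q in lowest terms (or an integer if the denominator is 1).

Answer: 25/216

Derivation:
To be at 0 after 4 steps: need exactly 2 steps of +1 and 2 of -1.
Number of such sequences: C(4,2) = 6
Each has probability (5/6)^2 · (1/6)^2 = 25/1296
P = 6 · 25/1296 = 25/216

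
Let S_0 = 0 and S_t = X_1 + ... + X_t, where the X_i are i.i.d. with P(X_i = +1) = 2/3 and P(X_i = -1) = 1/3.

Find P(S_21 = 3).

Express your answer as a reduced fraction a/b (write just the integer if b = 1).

To reach position 3 after 21 steps: need 12 steps of +1 and 9 steps of -1.
Number of such sequences: C(21,12) = 293930
Each has probability (2/3)^12 · (1/3)^9 = 4096/10460353203
P = 293930 · 4096/10460353203 = 1203937280/10460353203

Answer: 1203937280/10460353203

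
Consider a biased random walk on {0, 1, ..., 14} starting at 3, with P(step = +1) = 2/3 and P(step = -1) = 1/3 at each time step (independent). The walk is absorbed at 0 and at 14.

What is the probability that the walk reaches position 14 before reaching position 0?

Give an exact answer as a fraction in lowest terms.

Answer: 14336/16383

Derivation:
Biased walk: p = 2/3, q = 1/3, r = q/p = 1/2
Gambler's ruin: P(hit 14 before 0 | start at 3) = (1 - r^a)/(1 - r^N)
r^3 = 1/8; r^14 = 1/16384
P = (1 - 1/8) / (1 - 1/16384) = 7/8 / 16383/16384 = 14336/16383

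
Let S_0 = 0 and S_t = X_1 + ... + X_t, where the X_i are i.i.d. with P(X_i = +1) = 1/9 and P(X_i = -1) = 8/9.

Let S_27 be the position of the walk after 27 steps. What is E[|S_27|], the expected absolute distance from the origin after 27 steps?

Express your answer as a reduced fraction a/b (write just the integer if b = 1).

S_27 takes values m ≡ 1 (mod 2) with |m| ≤ 27; P(S_27=m) = C(27,(27+m)/2) · (1/9)^((27+m)/2) · (8/9)^((27-m)/2).
Distribution: P(S=-27)=2417851639229258349412352/58149737003040059690390169, P(S=-25)=302231454903657293676544/2153693963075557766310747, P(S=-23)=491126114218443102224384/2153693963075557766310747, P(S=-21)=1534769106932634694451200/6461081889226673298932241, P(S=-19)=383692276733158673612800/2153693963075557766310747, P(S=-17)=220623059121566237327360/2153693963075557766310747, P(S=-15)=303356706292153576325120/6461081889226673298932241, P(S=-13)=37919588286519197040640/2153693963075557766310747, P(S=-11)=11849871339537249075200/2153693963075557766310747, P(S=-9)=28143444431400966553600/19383245667680019896796723, P(S=-7)=703586110785024163840/2153693963075557766310747, P(S=-5)=135920044128925122560/2153693963075557766310747, P(S=-3)=67960022064462561280/6461081889226673298932241, P(S=-1)=3267308753099161600/2153693963075557766310747, P(S=1)=408413594137395200/2153693963075557766310747, P(S=3)=132734418094653440/6461081889226673298932241, P(S=5)=4147950565457920/2153693963075557766310747, P(S=7)=335496001617920/2153693963075557766310747, P(S=9)=209685001011200/19383245667680019896796723, P(S=11)=1379506585600/2153693963075557766310747, P(S=13)=68975329280/2153693963075557766310747, P(S=15)=8621916160/6461081889226673298932241, P(S=17)=97976320/2153693963075557766310747, P(S=19)=2662400/2153693963075557766310747, P(S=21)=166400/6461081889226673298932241, P(S=23)=832/2153693963075557766310747, P(S=25)=8/2153693963075557766310747, P(S=27)=1/58149737003040059690390169
E[|S_27|] = Σ_m |m|·P(S_27=m) = 5025286039278976599246209/239299329230617529590083

Answer: 5025286039278976599246209/239299329230617529590083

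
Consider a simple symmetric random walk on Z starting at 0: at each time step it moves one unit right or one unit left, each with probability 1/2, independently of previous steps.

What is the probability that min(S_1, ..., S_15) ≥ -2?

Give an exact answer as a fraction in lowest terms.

Answer: 17875/32768

Derivation:
Let f(t,s) = #length-t paths at position s with S_1..S_t all ≥ -2.
f(t,s) = f(t-1,s-1) + f(t-1,s+1) for s ≥ -2; f(t,s) = 0 for s < -2.
t=0: f(0,0)=1
t=1: f(1,-1)=1 f(1,1)=1
t=2: f(2,-2)=1 f(2,0)=2 f(2,2)=1
t=3: f(3,-1)=3 f(3,1)=3 f(3,3)=1
t=4: f(4,-2)=3 f(4,0)=6 f(4,2)=4 f(4,4)=1
t=5: f(5,-1)=9 f(5,1)=10 f(5,3)=5 f(5,5)=1
t=6: f(6,-2)=9 f(6,0)=19 f(6,2)=15 f(6,4)=6 f(6,6)=1
t=7: f(7,-1)=28 f(7,1)=34 f(7,3)=21 f(7,5)=7 f(7,7)=1
t=8: f(8,-2)=28 f(8,0)=62 f(8,2)=55 f(8,4)=28 f(8,6)=8 f(8,8)=1
t=9: f(9,-1)=90 f(9,1)=117 f(9,3)=83 f(9,5)=36 f(9,7)=9 f(9,9)=1
t=10: f(10,-2)=90 f(10,0)=207 f(10,2)=200 f(10,4)=119 f(10,6)=45 f(10,8)=10 f(10,10)=1
t=11: f(11,-1)=297 f(11,1)=407 f(11,3)=319 f(11,5)=164 f(11,7)=55 f(11,9)=11 f(11,11)=1
t=12: f(12,-2)=297 f(12,0)=704 f(12,2)=726 f(12,4)=483 f(12,6)=219 f(12,8)=66 f(12,10)=12 f(12,12)=1
t=13: f(13,-1)=1001 f(13,1)=1430 f(13,3)=1209 f(13,5)=702 f(13,7)=285 f(13,9)=78 f(13,11)=13 f(13,13)=1
t=14: f(14,-2)=1001 f(14,0)=2431 f(14,2)=2639 f(14,4)=1911 f(14,6)=987 f(14,8)=363 f(14,10)=91 f(14,12)=14 f(14,14)=1
t=15: f(15,-1)=3432 f(15,1)=5070 f(15,3)=4550 f(15,5)=2898 f(15,7)=1350 f(15,9)=454 f(15,11)=105 f(15,13)=15 f(15,15)=1
Σ_s f(15,s) = 17875
P = 17875/32768 = 17875/32768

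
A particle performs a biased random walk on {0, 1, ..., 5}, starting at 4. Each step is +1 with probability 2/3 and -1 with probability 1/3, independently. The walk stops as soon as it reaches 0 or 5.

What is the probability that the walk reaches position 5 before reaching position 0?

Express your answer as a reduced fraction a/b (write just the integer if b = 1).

Biased walk: p = 2/3, q = 1/3, r = q/p = 1/2
Gambler's ruin: P(hit 5 before 0 | start at 4) = (1 - r^a)/(1 - r^N)
r^4 = 1/16; r^5 = 1/32
P = (1 - 1/16) / (1 - 1/32) = 15/16 / 31/32 = 30/31

Answer: 30/31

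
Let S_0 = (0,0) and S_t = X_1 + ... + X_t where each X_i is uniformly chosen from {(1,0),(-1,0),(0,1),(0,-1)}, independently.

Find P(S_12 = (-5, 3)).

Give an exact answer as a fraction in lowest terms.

Answer: 3267/1048576

Derivation:
Let h be the number of horizontal steps (so 12-h are vertical). To end at (-5,3) need (h-5)/2 right-steps and ((12-h)+3)/2 up-steps.
Sum over h with 5 ≤ h ≤ 9, h ≡ 1 (mod 2), 12-h ≡ 1 (mod 2):
h=5: C(12,5)·C(5,0)·C(7,5) = 792·1·21 = 16632
h=7: C(12,7)·C(7,1)·C(5,4) = 792·7·5 = 27720
h=9: C(12,9)·C(9,2)·C(3,3) = 220·36·1 = 7920
Total favorable: 52272
Total paths: 4^12 = 16777216
P = 52272/16777216 = 3267/1048576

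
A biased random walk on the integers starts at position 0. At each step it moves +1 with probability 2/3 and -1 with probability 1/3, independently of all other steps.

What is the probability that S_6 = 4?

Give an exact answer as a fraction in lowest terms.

Answer: 64/243

Derivation:
To reach position 4 after 6 steps: need 5 steps of +1 and 1 step of -1.
Number of such sequences: C(6,5) = 6
Each has probability (2/3)^5 · (1/3)^1 = 32/729
P = 6 · 32/729 = 64/243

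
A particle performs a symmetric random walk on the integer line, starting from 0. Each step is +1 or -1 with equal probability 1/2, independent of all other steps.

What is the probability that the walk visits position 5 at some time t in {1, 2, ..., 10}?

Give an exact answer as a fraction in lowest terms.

Answer: 7/64

Derivation:
Count via complement. Let g(t,s) = #length-t paths at position s with S_1..S_t all ≠ 5.
g(t,s) = g(t-1,s-1) + g(t-1,s+1) for s ≠ 5; g(t,5) = 0.
t=0: g(0,0)=1
t=1: g(1,-1)=1 g(1,1)=1
t=2: g(2,-2)=1 g(2,0)=2 g(2,2)=1
t=3: g(3,-3)=1 g(3,-1)=3 g(3,1)=3 g(3,3)=1
t=4: g(4,-4)=1 g(4,-2)=4 g(4,0)=6 g(4,2)=4 g(4,4)=1
t=5: g(5,-5)=1 g(5,-3)=5 g(5,-1)=10 g(5,1)=10 g(5,3)=5
t=6: g(6,-6)=1 g(6,-4)=6 g(6,-2)=15 g(6,0)=20 g(6,2)=15 g(6,4)=5
t=7: g(7,-7)=1 g(7,-5)=7 g(7,-3)=21 g(7,-1)=35 g(7,1)=35 g(7,3)=20
t=8: g(8,-8)=1 g(8,-6)=8 g(8,-4)=28 g(8,-2)=56 g(8,0)=70 g(8,2)=55 g(8,4)=20
t=9: g(9,-9)=1 g(9,-7)=9 g(9,-5)=36 g(9,-3)=84 g(9,-1)=126 g(9,1)=125 g(9,3)=75
t=10: g(10,-10)=1 g(10,-8)=10 g(10,-6)=45 g(10,-4)=120 g(10,-2)=210 g(10,0)=251 g(10,2)=200 g(10,4)=75
Paths never hitting 5: Σ_s g(10,s) = 912
Paths hitting 5: 2^10 - 912 = 112
P = 112/1024 = 7/64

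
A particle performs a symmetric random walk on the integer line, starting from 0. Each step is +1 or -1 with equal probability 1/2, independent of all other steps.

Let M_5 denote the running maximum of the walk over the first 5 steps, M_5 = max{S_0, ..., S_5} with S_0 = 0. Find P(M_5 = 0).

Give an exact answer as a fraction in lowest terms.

Let M_5 = max(S_0,...,S_5). Use the reflection principle: for j ≥ 1, #{paths with M_5 ≥ j} = #{S_5 ≥ j} + #{S_5 ≥ j+1}.
P(M_5 ≥ 0) = 1 since S_0 = 0, so #{M_5 ≥ 0} = 32.
#{M_5 ≥ 1} = #{S_5 ≥ 1} + #{S_5 ≥ 2} = 16 + 6 = 22.
#{M_5 = 0} = 32 - 22 = 10.
P(M_5 = 0) = 10/32 = 5/16

Answer: 5/16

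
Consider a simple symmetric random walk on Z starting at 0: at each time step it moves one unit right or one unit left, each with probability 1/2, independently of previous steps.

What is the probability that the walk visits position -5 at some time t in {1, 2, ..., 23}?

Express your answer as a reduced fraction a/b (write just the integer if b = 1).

Answer: 1289565/4194304

Derivation:
Count via complement. Let g(t,s) = #length-t paths at position s with S_1..S_t all ≠ -5.
g(t,s) = g(t-1,s-1) + g(t-1,s+1) for s ≠ -5; g(t,-5) = 0.
t=0: g(0,0)=1
t=1: g(1,-1)=1 g(1,1)=1
t=2: g(2,-2)=1 g(2,0)=2 g(2,2)=1
t=3: g(3,-3)=1 g(3,-1)=3 g(3,1)=3 g(3,3)=1
t=4: g(4,-4)=1 g(4,-2)=4 g(4,0)=6 g(4,2)=4 g(4,4)=1
t=5: g(5,-3)=5 g(5,-1)=10 g(5,1)=10 g(5,3)=5 g(5,5)=1
t=6: g(6,-4)=5 g(6,-2)=15 g(6,0)=20 g(6,2)=15 g(6,4)=6 g(6,6)=1
t=7: g(7,-3)=20 g(7,-1)=35 g(7,1)=35 g(7,3)=21 g(7,5)=7 g(7,7)=1
t=8: g(8,-4)=20 g(8,-2)=55 g(8,0)=70 g(8,2)=56 g(8,4)=28 g(8,6)=8 g(8,8)=1
t=9: g(9,-3)=75 g(9,-1)=125 g(9,1)=126 g(9,3)=84 g(9,5)=36 g(9,7)=9 g(9,9)=1
t=10: g(10,-4)=75 g(10,-2)=200 g(10,0)=251 g(10,2)=210 g(10,4)=120 g(10,6)=45 g(10,8)=10 g(10,10)=1
t=11: g(11,-3)=275 g(11,-1)=451 g(11,1)=461 g(11,3)=330 g(11,5)=165 g(11,7)=55 g(11,9)=11 g(11,11)=1
t=12: g(12,-4)=275 g(12,-2)=726 g(12,0)=912 g(12,2)=791 g(12,4)=495 g(12,6)=220 g(12,8)=66 g(12,10)=12 g(12,12)=1
t=13: g(13,-3)=1001 g(13,-1)=1638 g(13,1)=1703 g(13,3)=1286 g(13,5)=715 g(13,7)=286 g(13,9)=78 g(13,11)=13 g(13,13)=1
t=14: g(14,-4)=1001 g(14,-2)=2639 g(14,0)=3341 g(14,2)=2989 g(14,4)=2001 g(14,6)=1001 g(14,8)=364 g(14,10)=91 g(14,12)=14 g(14,14)=1
t=15: g(15,-3)=3640 g(15,-1)=5980 g(15,1)=6330 g(15,3)=4990 g(15,5)=3002 g(15,7)=1365 g(15,9)=455 g(15,11)=105 g(15,13)=15 g(15,15)=1
t=16: g(16,-4)=3640 g(16,-2)=9620 g(16,0)=12310 g(16,2)=11320 g(16,4)=7992 g(16,6)=4367 g(16,8)=1820 g(16,10)=560 g(16,12)=120 g(16,14)=16 g(16,16)=1
t=17: g(17,-3)=13260 g(17,-1)=21930 g(17,1)=23630 g(17,3)=19312 g(17,5)=12359 g(17,7)=6187 g(17,9)=2380 g(17,11)=680 g(17,13)=136 g(17,15)=17 g(17,17)=1
t=18: g(18,-4)=13260 g(18,-2)=35190 g(18,0)=45560 g(18,2)=42942 g(18,4)=31671 g(18,6)=18546 g(18,8)=8567 g(18,10)=3060 g(18,12)=816 g(18,14)=153 g(18,16)=18 g(18,18)=1
t=19: g(19,-3)=48450 g(19,-1)=80750 g(19,1)=88502 g(19,3)=74613 g(19,5)=50217 g(19,7)=27113 g(19,9)=11627 g(19,11)=3876 g(19,13)=969 g(19,15)=171 g(19,17)=19 g(19,19)=1
t=20: g(20,-4)=48450 g(20,-2)=129200 g(20,0)=169252 g(20,2)=163115 g(20,4)=124830 g(20,6)=77330 g(20,8)=38740 g(20,10)=15503 g(20,12)=4845 g(20,14)=1140 g(20,16)=190 g(20,18)=20 g(20,20)=1
t=21: g(21,-3)=177650 g(21,-1)=298452 g(21,1)=332367 g(21,3)=287945 g(21,5)=202160 g(21,7)=116070 g(21,9)=54243 g(21,11)=20348 g(21,13)=5985 g(21,15)=1330 g(21,17)=210 g(21,19)=21 g(21,21)=1
t=22: g(22,-4)=177650 g(22,-2)=476102 g(22,0)=630819 g(22,2)=620312 g(22,4)=490105 g(22,6)=318230 g(22,8)=170313 g(22,10)=74591 g(22,12)=26333 g(22,14)=7315 g(22,16)=1540 g(22,18)=231 g(22,20)=22 g(22,22)=1
t=23: g(23,-3)=653752 g(23,-1)=1106921 g(23,1)=1251131 g(23,3)=1110417 g(23,5)=808335 g(23,7)=488543 g(23,9)=244904 g(23,11)=100924 g(23,13)=33648 g(23,15)=8855 g(23,17)=1771 g(23,19)=253 g(23,21)=23 g(23,23)=1
Paths never hitting -5: Σ_s g(23,s) = 5809478
Paths hitting -5: 2^23 - 5809478 = 2579130
P = 2579130/8388608 = 1289565/4194304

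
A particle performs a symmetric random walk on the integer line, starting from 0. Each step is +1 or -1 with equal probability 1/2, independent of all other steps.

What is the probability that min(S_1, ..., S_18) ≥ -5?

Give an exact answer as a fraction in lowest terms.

Let f(t,s) = #length-t paths at position s with S_1..S_t all ≥ -5.
f(t,s) = f(t-1,s-1) + f(t-1,s+1) for s ≥ -5; f(t,s) = 0 for s < -5.
t=0: f(0,0)=1
t=1: f(1,-1)=1 f(1,1)=1
t=2: f(2,-2)=1 f(2,0)=2 f(2,2)=1
t=3: f(3,-3)=1 f(3,-1)=3 f(3,1)=3 f(3,3)=1
t=4: f(4,-4)=1 f(4,-2)=4 f(4,0)=6 f(4,2)=4 f(4,4)=1
t=5: f(5,-5)=1 f(5,-3)=5 f(5,-1)=10 f(5,1)=10 f(5,3)=5 f(5,5)=1
t=6: f(6,-4)=6 f(6,-2)=15 f(6,0)=20 f(6,2)=15 f(6,4)=6 f(6,6)=1
t=7: f(7,-5)=6 f(7,-3)=21 f(7,-1)=35 f(7,1)=35 f(7,3)=21 f(7,5)=7 f(7,7)=1
t=8: f(8,-4)=27 f(8,-2)=56 f(8,0)=70 f(8,2)=56 f(8,4)=28 f(8,6)=8 f(8,8)=1
t=9: f(9,-5)=27 f(9,-3)=83 f(9,-1)=126 f(9,1)=126 f(9,3)=84 f(9,5)=36 f(9,7)=9 f(9,9)=1
t=10: f(10,-4)=110 f(10,-2)=209 f(10,0)=252 f(10,2)=210 f(10,4)=120 f(10,6)=45 f(10,8)=10 f(10,10)=1
t=11: f(11,-5)=110 f(11,-3)=319 f(11,-1)=461 f(11,1)=462 f(11,3)=330 f(11,5)=165 f(11,7)=55 f(11,9)=11 f(11,11)=1
t=12: f(12,-4)=429 f(12,-2)=780 f(12,0)=923 f(12,2)=792 f(12,4)=495 f(12,6)=220 f(12,8)=66 f(12,10)=12 f(12,12)=1
t=13: f(13,-5)=429 f(13,-3)=1209 f(13,-1)=1703 f(13,1)=1715 f(13,3)=1287 f(13,5)=715 f(13,7)=286 f(13,9)=78 f(13,11)=13 f(13,13)=1
t=14: f(14,-4)=1638 f(14,-2)=2912 f(14,0)=3418 f(14,2)=3002 f(14,4)=2002 f(14,6)=1001 f(14,8)=364 f(14,10)=91 f(14,12)=14 f(14,14)=1
t=15: f(15,-5)=1638 f(15,-3)=4550 f(15,-1)=6330 f(15,1)=6420 f(15,3)=5004 f(15,5)=3003 f(15,7)=1365 f(15,9)=455 f(15,11)=105 f(15,13)=15 f(15,15)=1
t=16: f(16,-4)=6188 f(16,-2)=10880 f(16,0)=12750 f(16,2)=11424 f(16,4)=8007 f(16,6)=4368 f(16,8)=1820 f(16,10)=560 f(16,12)=120 f(16,14)=16 f(16,16)=1
t=17: f(17,-5)=6188 f(17,-3)=17068 f(17,-1)=23630 f(17,1)=24174 f(17,3)=19431 f(17,5)=12375 f(17,7)=6188 f(17,9)=2380 f(17,11)=680 f(17,13)=136 f(17,15)=17 f(17,17)=1
t=18: f(18,-4)=23256 f(18,-2)=40698 f(18,0)=47804 f(18,2)=43605 f(18,4)=31806 f(18,6)=18563 f(18,8)=8568 f(18,10)=3060 f(18,12)=816 f(18,14)=153 f(18,16)=18 f(18,18)=1
Σ_s f(18,s) = 218348
P = 218348/262144 = 54587/65536

Answer: 54587/65536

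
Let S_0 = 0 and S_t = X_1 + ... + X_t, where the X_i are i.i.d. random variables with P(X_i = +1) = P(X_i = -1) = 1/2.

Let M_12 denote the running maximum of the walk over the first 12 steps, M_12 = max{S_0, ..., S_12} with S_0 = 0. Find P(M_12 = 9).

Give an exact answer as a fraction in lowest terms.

Let M_12 = max(S_0,...,S_12). Use the reflection principle: for j ≥ 1, #{paths with M_12 ≥ j} = #{S_12 ≥ j} + #{S_12 ≥ j+1}.
By reflection, #{M_12 ≥ 9} = #{S_12 ≥ 9} + #{S_12 ≥ 10} = 13 + 13 = 26.
#{M_12 ≥ 10} = #{S_12 ≥ 10} + #{S_12 ≥ 11} = 13 + 1 = 14.
#{M_12 = 9} = 26 - 14 = 12.
P(M_12 = 9) = 12/4096 = 3/1024

Answer: 3/1024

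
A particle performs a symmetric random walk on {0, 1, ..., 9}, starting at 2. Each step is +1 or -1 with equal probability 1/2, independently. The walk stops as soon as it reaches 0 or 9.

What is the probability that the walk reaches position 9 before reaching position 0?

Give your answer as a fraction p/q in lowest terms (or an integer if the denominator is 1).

Answer: 2/9

Derivation:
Symmetric walk (p = 1/2): the harmonic-function argument gives P(hit 9 before 0 | start at 2) = a/N.
P = 2/9 = 2/9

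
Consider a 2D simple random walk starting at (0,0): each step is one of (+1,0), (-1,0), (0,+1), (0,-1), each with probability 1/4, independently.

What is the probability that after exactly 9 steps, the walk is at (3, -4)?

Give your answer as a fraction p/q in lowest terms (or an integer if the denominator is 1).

Answer: 567/131072

Derivation:
Let h be the number of horizontal steps (so 9-h are vertical). To end at (3,-4) need (h+3)/2 right-steps and ((9-h)-4)/2 up-steps.
Sum over h with 3 ≤ h ≤ 5, h ≡ 1 (mod 2), 9-h ≡ 0 (mod 2):
h=3: C(9,3)·C(3,3)·C(6,1) = 84·1·6 = 504
h=5: C(9,5)·C(5,4)·C(4,0) = 126·5·1 = 630
Total favorable: 1134
Total paths: 4^9 = 262144
P = 1134/262144 = 567/131072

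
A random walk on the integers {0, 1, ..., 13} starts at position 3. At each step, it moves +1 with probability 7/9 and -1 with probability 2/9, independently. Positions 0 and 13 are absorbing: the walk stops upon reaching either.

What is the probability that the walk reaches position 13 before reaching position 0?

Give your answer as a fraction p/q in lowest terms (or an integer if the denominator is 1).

Biased walk: p = 7/9, q = 2/9, r = q/p = 2/7
Gambler's ruin: P(hit 13 before 0 | start at 3) = (1 - r^a)/(1 - r^N)
r^3 = 8/343; r^13 = 8192/96889010407
P = (1 - 8/343) / (1 - 8192/96889010407) = 335/343 / 96889002215/96889010407 = 18925841683/19377800443

Answer: 18925841683/19377800443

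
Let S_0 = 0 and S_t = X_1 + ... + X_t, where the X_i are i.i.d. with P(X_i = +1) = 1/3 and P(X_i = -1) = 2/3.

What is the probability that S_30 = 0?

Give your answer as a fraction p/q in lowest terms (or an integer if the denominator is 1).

Answer: 564765655040/22876792454961

Derivation:
To be at 0 after 30 steps: need exactly 15 steps of +1 and 15 of -1.
Number of such sequences: C(30,15) = 155117520
Each has probability (1/3)^15 · (2/3)^15 = 32768/205891132094649
P = 155117520 · 32768/205891132094649 = 564765655040/22876792454961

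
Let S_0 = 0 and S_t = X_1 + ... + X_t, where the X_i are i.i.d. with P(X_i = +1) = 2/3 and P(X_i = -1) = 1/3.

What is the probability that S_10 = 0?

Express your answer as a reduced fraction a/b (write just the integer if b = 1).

Answer: 896/6561

Derivation:
To be at 0 after 10 steps: need exactly 5 steps of +1 and 5 of -1.
Number of such sequences: C(10,5) = 252
Each has probability (2/3)^5 · (1/3)^5 = 32/59049
P = 252 · 32/59049 = 896/6561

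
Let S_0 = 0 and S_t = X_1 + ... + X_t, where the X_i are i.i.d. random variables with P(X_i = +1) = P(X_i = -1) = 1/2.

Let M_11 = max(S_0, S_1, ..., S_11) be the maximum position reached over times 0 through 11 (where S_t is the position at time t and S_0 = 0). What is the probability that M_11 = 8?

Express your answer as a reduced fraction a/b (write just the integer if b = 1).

Answer: 11/2048

Derivation:
Let M_11 = max(S_0,...,S_11). Use the reflection principle: for j ≥ 1, #{paths with M_11 ≥ j} = #{S_11 ≥ j} + #{S_11 ≥ j+1}.
By reflection, #{M_11 ≥ 8} = #{S_11 ≥ 8} + #{S_11 ≥ 9} = 12 + 12 = 24.
#{M_11 ≥ 9} = #{S_11 ≥ 9} + #{S_11 ≥ 10} = 12 + 1 = 13.
#{M_11 = 8} = 24 - 13 = 11.
P(M_11 = 8) = 11/2048 = 11/2048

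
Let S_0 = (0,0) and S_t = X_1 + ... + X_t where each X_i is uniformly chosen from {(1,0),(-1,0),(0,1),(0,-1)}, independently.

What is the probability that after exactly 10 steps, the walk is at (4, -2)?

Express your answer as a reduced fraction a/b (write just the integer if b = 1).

Answer: 4725/524288

Derivation:
Let h be the number of horizontal steps (so 10-h are vertical). To end at (4,-2) need (h+4)/2 right-steps and ((10-h)-2)/2 up-steps.
Sum over h with 4 ≤ h ≤ 8, h ≡ 0 (mod 2), 10-h ≡ 0 (mod 2):
h=4: C(10,4)·C(4,4)·C(6,2) = 210·1·15 = 3150
h=6: C(10,6)·C(6,5)·C(4,1) = 210·6·4 = 5040
h=8: C(10,8)·C(8,6)·C(2,0) = 45·28·1 = 1260
Total favorable: 9450
Total paths: 4^10 = 1048576
P = 9450/1048576 = 4725/524288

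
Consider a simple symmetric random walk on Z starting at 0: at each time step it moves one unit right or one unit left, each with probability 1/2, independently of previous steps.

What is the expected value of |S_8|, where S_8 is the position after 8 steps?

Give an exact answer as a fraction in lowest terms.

S_8 takes values m ≡ 0 (mod 2) with |m| ≤ 8; P(S_8=m) = C(8,(8+m)/2)/2^8.
Total paths: 2^8 = 256
Distribution: P(S=-8)=1/256, P(S=-6)=8/256, P(S=-4)=28/256, P(S=-2)=56/256, P(S=0)=70/256, P(S=2)=56/256, P(S=4)=28/256, P(S=6)=8/256, P(S=8)=1/256
E[|S_8|] = Σ_m |m|·P(S_8=m) = 560/256 = 35/16

Answer: 35/16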